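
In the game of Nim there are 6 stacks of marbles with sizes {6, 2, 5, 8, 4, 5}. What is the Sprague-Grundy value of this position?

8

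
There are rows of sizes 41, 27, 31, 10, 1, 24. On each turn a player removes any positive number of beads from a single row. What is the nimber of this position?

In binary:
  101001  (41)
  011011  (27)
  011111  (31)
  001010  (10)
  000001  (1)
  011000  (24)
  ------
  111110  (62)

62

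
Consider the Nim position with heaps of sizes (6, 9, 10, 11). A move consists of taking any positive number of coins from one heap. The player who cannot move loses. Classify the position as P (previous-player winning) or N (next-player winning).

N-position

Nim-sum: 6 XOR 9 XOR 10 XOR 11 = 14.
The nim-sum is 14 ≠ 0, so this is an N-position: the player to move can win.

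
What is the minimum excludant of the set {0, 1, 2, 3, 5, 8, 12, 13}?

4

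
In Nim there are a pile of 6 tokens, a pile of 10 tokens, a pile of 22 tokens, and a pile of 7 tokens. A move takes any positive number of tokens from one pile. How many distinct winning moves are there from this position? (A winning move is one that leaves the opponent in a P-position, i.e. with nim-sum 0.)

Compute the nim-sum pairwise:
6 ⊕ 10 = 12
12 ⊕ 22 = 26
26 ⊕ 7 = 29
The overall nim-sum is X = 29. A pile of size p has a winning move iff p XOR X < p (reduce it to p XOR X).
  6: 6 XOR 29 = 27 ≥ 6 — no move.
  10: 10 XOR 29 = 23 ≥ 10 — no move.
  22: 22 XOR 29 = 11 < 22 — winning move (to 11).
  7: 7 XOR 29 = 26 ≥ 7 — no move.
That gives 1 winning move.

1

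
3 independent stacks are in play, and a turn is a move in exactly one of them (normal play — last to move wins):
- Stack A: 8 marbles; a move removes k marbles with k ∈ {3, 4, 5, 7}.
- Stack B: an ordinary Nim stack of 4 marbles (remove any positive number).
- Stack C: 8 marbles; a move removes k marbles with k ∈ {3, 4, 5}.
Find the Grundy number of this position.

Build the Grundy sequence for stack A with g(k) = mex{g(k−s) : s ∈ {3, 4, 5, 7}, s ≤ k}:
k:     0  1  2  3  4  5  6  7  8
g(k):  0  0  0  1  1  1  2  2  2
So g(8) = 2.
Stack B is a plain Nim stack of size 4, so its Grundy value is 4.
Build the Grundy sequence for stack C with g(k) = mex{g(k−s) : s ∈ {3, 4, 5}, s ≤ k}:
k:     0  1  2  3  4  5  6  7  8
g(k):  0  0  0  1  1  1  2  2  0
So g(8) = 0.
The value of a disjunctive sum is the nim-sum of the parts.
Combined value = 2 ⊕ 4 ⊕ 0 = 6.

6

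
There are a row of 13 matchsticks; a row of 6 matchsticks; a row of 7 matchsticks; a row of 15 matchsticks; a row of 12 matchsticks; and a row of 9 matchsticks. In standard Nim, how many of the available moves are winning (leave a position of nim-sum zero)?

Compute the nim-sum pairwise:
13 XOR 6 = 11
11 XOR 7 = 12
12 XOR 15 = 3
3 XOR 12 = 15
15 XOR 9 = 6
The overall nim-sum is X = 6. A row of size p has a winning move iff p XOR X < p (reduce it to p XOR X).
  13: 13 XOR 6 = 11 < 13 — winning move (to 11).
  6: 6 XOR 6 = 0 < 6 — winning move (to 0).
  7: 7 XOR 6 = 1 < 7 — winning move (to 1).
  15: 15 XOR 6 = 9 < 15 — winning move (to 9).
  12: 12 XOR 6 = 10 < 12 — winning move (to 10).
  9: 9 XOR 6 = 15 ≥ 9 — no move.
That gives 5 winning moves.

5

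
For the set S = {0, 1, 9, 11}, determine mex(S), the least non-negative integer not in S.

2

The values 0, 1 are all present; 2 is the first non-negative integer missing from the set.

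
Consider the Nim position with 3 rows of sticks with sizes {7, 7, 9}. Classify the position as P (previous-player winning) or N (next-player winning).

Nim-sum: 7 ^ 7 ^ 9 = 9.
The nim-sum is 9 ≠ 0, so this is an N-position: the player to move can win.

N-position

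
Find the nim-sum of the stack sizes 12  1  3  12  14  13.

1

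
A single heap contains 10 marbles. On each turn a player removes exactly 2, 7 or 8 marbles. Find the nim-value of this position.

Build the Grundy sequence with g(k) = mex{g(k−s) : s ∈ {2, 7, 8}, s ≤ k}:
k:     0  1  2  3  4  5  6  7  8  9 10
g(k):  0  0  1  1  0  0  1  1  2  2  0
So g(10) = 0.

0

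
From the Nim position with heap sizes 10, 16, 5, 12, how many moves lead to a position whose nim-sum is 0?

Nim-sum: 10 XOR 16 XOR 5 XOR 12 = 19.
The overall nim-sum is X = 19. A heap of size p has a winning move iff p XOR X < p (reduce it to p XOR X).
  10: 10 XOR 19 = 25 ≥ 10 — no move.
  16: 16 XOR 19 = 3 < 16 — winning move (to 3).
  5: 5 XOR 19 = 22 ≥ 5 — no move.
  12: 12 XOR 19 = 31 ≥ 12 — no move.
That gives 1 winning move.

1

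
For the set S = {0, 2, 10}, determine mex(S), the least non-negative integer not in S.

0 is in the set but 1 is not, so the mex is 1.

1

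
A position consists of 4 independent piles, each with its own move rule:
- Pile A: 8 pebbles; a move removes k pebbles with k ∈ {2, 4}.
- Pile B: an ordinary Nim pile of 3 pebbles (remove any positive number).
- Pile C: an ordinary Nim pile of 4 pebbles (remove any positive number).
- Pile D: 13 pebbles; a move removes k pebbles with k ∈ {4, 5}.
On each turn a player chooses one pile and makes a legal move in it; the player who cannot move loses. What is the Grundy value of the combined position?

7

Build the Grundy sequence for pile A with g(k) = mex{g(k−s) : s ∈ {2, 4}, s ≤ k}:
k:     0  1  2  3  4  5  6  7  8
g(k):  0  0  1  1  2  2  0  0  1
So g(8) = 1.
Pile B is a plain Nim pile of size 3, so its Grundy value is 3.
Pile C is a plain Nim pile of size 4, so its Grundy value is 4.
Grundy values for pile D (subtraction set {4, 5}):
k:     0  1  2  3  4  5  6  7  8  9 10 11 12 13
g(k):  0  0  0  0  1  1  1  1  2  0  0  0  0  1
So g(13) = 1.
By the Sprague-Grundy theorem, the Grundy value of a sum of independent games is the XOR of the component values.
Combined value = 1 XOR 3 XOR 4 XOR 1 = 7.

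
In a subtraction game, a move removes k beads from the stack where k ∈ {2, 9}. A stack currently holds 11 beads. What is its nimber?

0

Build the Grundy sequence with g(k) = mex{g(k−s) : s ∈ {2, 9}, s ≤ k}:
k:     0  1  2  3  4  5  6  7  8  9 10 11
g(k):  0  0  1  1  0  0  1  1  0  2  1  0
So g(11) = 0.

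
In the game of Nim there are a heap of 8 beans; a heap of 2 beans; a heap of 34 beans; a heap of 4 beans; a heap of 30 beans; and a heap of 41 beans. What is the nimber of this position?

Nim-sum: 8 ⊕ 2 ⊕ 34 ⊕ 4 ⊕ 30 ⊕ 41 = 27.

27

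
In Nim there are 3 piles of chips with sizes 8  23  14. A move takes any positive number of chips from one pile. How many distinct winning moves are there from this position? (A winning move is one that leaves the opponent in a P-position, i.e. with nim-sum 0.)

1

In binary:
  01000  (8)
  10111  (23)
  01110  (14)
  -----
  10001  (17)
The overall nim-sum is X = 17. A pile of size p has a winning move iff p XOR X < p (reduce it to p XOR X).
  8: 8 XOR 17 = 25 ≥ 8 — no move.
  23: 23 XOR 17 = 6 < 23 — winning move (to 6).
  14: 14 XOR 17 = 31 ≥ 14 — no move.
That gives 1 winning move.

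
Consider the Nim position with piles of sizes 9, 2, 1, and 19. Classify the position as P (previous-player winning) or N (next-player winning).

Compute the nim-sum pairwise:
9 ⊕ 2 = 11
11 ⊕ 1 = 10
10 ⊕ 19 = 25
The nim-sum is 25 ≠ 0, so this is an N-position: the player to move can win.

N-position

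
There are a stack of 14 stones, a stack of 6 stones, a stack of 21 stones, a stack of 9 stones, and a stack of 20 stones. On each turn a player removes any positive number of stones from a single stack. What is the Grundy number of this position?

0

Nim-sum: 14 XOR 6 XOR 21 XOR 9 XOR 20 = 0.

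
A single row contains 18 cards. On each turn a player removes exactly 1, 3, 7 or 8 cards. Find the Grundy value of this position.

1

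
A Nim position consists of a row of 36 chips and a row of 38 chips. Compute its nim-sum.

Compute the nim-sum pairwise:
36 XOR 38 = 2

2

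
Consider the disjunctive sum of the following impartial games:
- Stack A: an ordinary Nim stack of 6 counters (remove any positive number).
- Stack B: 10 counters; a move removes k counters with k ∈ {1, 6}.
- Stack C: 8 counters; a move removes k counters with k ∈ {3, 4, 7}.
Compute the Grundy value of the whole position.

5

Stack A is a plain Nim stack of size 6, so its Grundy value is 6.
For stack B, compute g(0), g(1), … with moves {1, 6}:
g(0) = mex{} = 0
g(1) = mex{0} = 1
g(2) = mex{1} = 0
g(3) = mex{0} = 1
g(4) = mex{1} = 0
g(5) = mex{0} = 1
g(6) = mex{0,1} = 2
g(7) = mex{1,2} = 0
g(8) = mex{0} = 1
g(9) = mex{1} = 0
g(10) = mex{0} = 1
So g(10) = 1.
Grundy values for stack C (subtraction set {3, 4, 7}):
k:     0  1  2  3  4  5  6  7  8
g(k):  0  0  0  1  1  1  2  2  2
So g(8) = 2.
By the Sprague-Grundy theorem, the Grundy value of a sum of independent games is the XOR of the component values.
Combined value = 6 XOR 1 XOR 2 = 5.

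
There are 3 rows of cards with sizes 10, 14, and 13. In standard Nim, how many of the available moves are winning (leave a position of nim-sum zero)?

3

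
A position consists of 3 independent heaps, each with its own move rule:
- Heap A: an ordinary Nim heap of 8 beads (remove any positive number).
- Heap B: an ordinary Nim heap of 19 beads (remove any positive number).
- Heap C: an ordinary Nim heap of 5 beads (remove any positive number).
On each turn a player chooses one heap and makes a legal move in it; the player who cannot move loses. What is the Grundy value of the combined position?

30

Heap A is a plain Nim heap of size 8, so its Grundy value is 8.
Heap B is a plain Nim heap of size 19, so its Grundy value is 19.
Heap C is a plain Nim heap of size 5, so its Grundy value is 5.
By the Sprague-Grundy theorem, the Grundy value of a sum of independent games is the XOR of the component values.
Combined value = 8 XOR 19 XOR 5 = 30.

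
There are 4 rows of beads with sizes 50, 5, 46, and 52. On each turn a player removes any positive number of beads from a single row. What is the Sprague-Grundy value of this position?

45

In binary:
  110010  (50)
  000101  (5)
  101110  (46)
  110100  (52)
  ------
  101101  (45)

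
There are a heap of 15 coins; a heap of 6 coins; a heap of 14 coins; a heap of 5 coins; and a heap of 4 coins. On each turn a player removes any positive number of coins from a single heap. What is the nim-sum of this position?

Nim-sum: 15 ^ 6 ^ 14 ^ 5 ^ 4 = 6.

6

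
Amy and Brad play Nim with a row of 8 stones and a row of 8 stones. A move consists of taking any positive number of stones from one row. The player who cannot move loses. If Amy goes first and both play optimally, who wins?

Brad wins

Compute the nim-sum pairwise:
8 XOR 8 = 0
The nim-sum is 0, so this is a P-position: the player to move is in a losing position under optimal play; Amy is about to move from it and so loses — Brad wins.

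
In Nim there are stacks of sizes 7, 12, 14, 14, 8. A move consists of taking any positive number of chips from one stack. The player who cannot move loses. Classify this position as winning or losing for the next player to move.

Winning position

Write each in binary and XOR column by column:
  0111  (7)
  1100  (12)
  1110  (14)
  1110  (14)
  1000  (8)
  ----
  0011  (3)
The nim-sum is 3 ≠ 0, so this is an N-position: the player to move can win.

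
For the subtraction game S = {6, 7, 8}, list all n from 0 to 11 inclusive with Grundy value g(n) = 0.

0, 1, 2, 3, 4, 5

Build the Grundy sequence with g(k) = mex{g(k−s) : s ∈ {6, 7, 8}, s ≤ k}:
k:     0  1  2  3  4  5  6  7  8  9 10 11
g(k):  0  0  0  0  0  0  1  1  1  1  1  1
The P-positions (g = 0) in 0..11 are 0, 1, 2, 3, 4, 5.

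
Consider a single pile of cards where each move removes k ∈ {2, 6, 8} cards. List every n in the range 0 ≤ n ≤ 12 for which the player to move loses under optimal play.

Grundy values for subtraction set {2, 6, 8}:
k:     0  1  2  3  4  5  6  7  8  9 10 11 12
g(k):  0  0  1  1  0  0  1  1  2  2  3  3  2
The P-positions (g = 0) in 0..12 are 0, 1, 4, 5.

0, 1, 4, 5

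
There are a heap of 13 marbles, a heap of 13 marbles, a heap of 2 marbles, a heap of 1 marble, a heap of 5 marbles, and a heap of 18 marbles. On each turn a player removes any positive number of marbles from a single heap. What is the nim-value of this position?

In binary:
  01101  (13)
  01101  (13)
  00010  (2)
  00001  (1)
  00101  (5)
  10010  (18)
  -----
  10100  (20)

20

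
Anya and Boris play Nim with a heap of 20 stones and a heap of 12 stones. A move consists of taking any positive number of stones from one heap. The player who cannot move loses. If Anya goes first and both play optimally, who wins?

Anya wins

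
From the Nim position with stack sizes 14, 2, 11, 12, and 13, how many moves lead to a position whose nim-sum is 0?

Nim-sum: 14 ⊕ 2 ⊕ 11 ⊕ 12 ⊕ 13 = 6.
The overall nim-sum is X = 6. A stack of size p has a winning move iff p XOR X < p (reduce it to p XOR X).
  14: 14 XOR 6 = 8 < 14 — winning move (to 8).
  2: 2 XOR 6 = 4 ≥ 2 — no move.
  11: 11 XOR 6 = 13 ≥ 11 — no move.
  12: 12 XOR 6 = 10 < 12 — winning move (to 10).
  13: 13 XOR 6 = 11 < 13 — winning move (to 11).
That gives 3 winning moves.

3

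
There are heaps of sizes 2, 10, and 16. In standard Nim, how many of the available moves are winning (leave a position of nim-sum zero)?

1

Nim-sum: 2 ^ 10 ^ 16 = 24.
The overall nim-sum is X = 24. A heap of size p has a winning move iff p XOR X < p (reduce it to p XOR X).
  2: 2 XOR 24 = 26 ≥ 2 — no move.
  10: 10 XOR 24 = 18 ≥ 10 — no move.
  16: 16 XOR 24 = 8 < 16 — winning move (to 8).
That gives 1 winning move.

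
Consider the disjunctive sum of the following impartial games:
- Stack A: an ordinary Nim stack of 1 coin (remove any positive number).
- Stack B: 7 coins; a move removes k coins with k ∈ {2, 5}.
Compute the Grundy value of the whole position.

Stack A is a plain Nim stack of size 1, so its Grundy value is 1.
Build the Grundy sequence for stack B with g(k) = mex{g(k−s) : s ∈ {2, 5}, s ≤ k}:
g(0) = mex{} = 0
g(1) = mex{} = 0
g(2) = mex{0} = 1
g(3) = mex{0} = 1
g(4) = mex{1} = 0
g(5) = mex{0,1} = 2
g(6) = mex{0} = 1
g(7) = mex{1,2} = 0
So g(7) = 0.
By the Sprague-Grundy theorem, the Grundy value of a sum of independent games is the XOR of the component values.
Combined value = 1 ⊕ 0 = 1.

1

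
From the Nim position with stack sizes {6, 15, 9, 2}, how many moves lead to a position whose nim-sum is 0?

Compute the nim-sum pairwise:
6 ^ 15 = 9
9 ^ 9 = 0
0 ^ 2 = 2
The overall nim-sum is X = 2. A stack of size p has a winning move iff p XOR X < p (reduce it to p XOR X).
  6: 6 XOR 2 = 4 < 6 — winning move (to 4).
  15: 15 XOR 2 = 13 < 15 — winning move (to 13).
  9: 9 XOR 2 = 11 ≥ 9 — no move.
  2: 2 XOR 2 = 0 < 2 — winning move (to 0).
That gives 3 winning moves.

3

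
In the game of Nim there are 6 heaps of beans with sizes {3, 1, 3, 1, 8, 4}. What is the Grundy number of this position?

Write each in binary and XOR column by column:
  0011  (3)
  0001  (1)
  0011  (3)
  0001  (1)
  1000  (8)
  0100  (4)
  ----
  1100  (12)

12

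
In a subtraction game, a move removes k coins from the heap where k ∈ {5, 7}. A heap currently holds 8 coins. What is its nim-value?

1

Grundy values for subtraction set {5, 7}:
k:     0  1  2  3  4  5  6  7  8
g(k):  0  0  0  0  0  1  1  1  1
So g(8) = 1.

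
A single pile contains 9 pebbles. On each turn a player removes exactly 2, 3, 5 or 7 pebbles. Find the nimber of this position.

Build the Grundy sequence with g(k) = mex{g(k−s) : s ∈ {2, 3, 5, 7}, s ≤ k}:
g(0) = mex{} = 0
g(1) = mex{} = 0
g(2) = mex{0} = 1
g(3) = mex{0} = 1
g(4) = mex{0,1} = 2
g(5) = mex{0,1} = 2
g(6) = mex{0,1,2} = 3
g(7) = mex{0,1,2} = 3
g(8) = mex{0,1,2,3} = 4
g(9) = mex{1,2,3} = 0
So g(9) = 0.

0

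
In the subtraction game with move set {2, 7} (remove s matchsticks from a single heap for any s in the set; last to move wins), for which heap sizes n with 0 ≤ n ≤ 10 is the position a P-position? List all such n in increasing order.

0, 1, 4, 5, 9, 10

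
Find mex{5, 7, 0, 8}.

1

0 is in the set but 1 is not, so the mex is 1.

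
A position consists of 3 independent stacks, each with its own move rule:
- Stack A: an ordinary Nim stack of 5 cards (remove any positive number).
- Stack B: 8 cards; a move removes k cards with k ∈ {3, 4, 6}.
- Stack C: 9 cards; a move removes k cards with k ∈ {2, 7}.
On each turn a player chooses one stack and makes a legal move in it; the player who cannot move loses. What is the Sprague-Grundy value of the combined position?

Stack A is a plain Nim stack of size 5, so its Grundy value is 5.
Grundy values for stack B (subtraction set {3, 4, 6}):
k:     0  1  2  3  4  5  6  7  8
g(k):  0  0  0  1  1  1  2  2  2
So g(8) = 2.
Build the Grundy sequence for stack C with g(k) = mex{g(k−s) : s ∈ {2, 7}, s ≤ k}:
k:     0  1  2  3  4  5  6  7  8  9
g(k):  0  0  1  1  0  0  1  1  2  0
So g(9) = 0.
By the Sprague-Grundy theorem, the Grundy value of a sum of independent games is the XOR of the component values.
Combined value = 5 XOR 2 XOR 0 = 7.

7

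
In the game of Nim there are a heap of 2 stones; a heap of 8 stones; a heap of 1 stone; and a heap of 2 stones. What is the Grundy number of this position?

9

Nim-sum: 2 ⊕ 8 ⊕ 1 ⊕ 2 = 9.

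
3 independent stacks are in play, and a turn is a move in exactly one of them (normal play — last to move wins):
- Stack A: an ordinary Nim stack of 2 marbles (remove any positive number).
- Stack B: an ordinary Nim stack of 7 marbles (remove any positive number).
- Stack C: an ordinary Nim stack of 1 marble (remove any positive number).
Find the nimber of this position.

4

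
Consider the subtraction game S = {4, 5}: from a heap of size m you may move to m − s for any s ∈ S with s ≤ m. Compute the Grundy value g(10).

0

Build the Grundy sequence with g(k) = mex{g(k−s) : s ∈ {4, 5}, s ≤ k}:
g(0) = mex{} = 0
g(1) = mex{} = 0
g(2) = mex{} = 0
g(3) = mex{} = 0
g(4) = mex{0} = 1
g(5) = mex{0} = 1
g(6) = mex{0} = 1
g(7) = mex{0} = 1
g(8) = mex{0,1} = 2
g(9) = mex{1} = 0
g(10) = mex{1} = 0
So g(10) = 0.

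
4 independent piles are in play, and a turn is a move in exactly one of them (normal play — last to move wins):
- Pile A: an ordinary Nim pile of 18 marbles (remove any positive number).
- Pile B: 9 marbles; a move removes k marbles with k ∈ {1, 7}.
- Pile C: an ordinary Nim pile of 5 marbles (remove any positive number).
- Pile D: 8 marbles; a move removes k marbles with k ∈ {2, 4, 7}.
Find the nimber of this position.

Pile A is a plain Nim pile of size 18, so its Grundy value is 18.
For pile B, compute g(0), g(1), … with moves {1, 7}:
g(0) = mex{} = 0
g(1) = mex{0} = 1
g(2) = mex{1} = 0
g(3) = mex{0} = 1
g(4) = mex{1} = 0
g(5) = mex{0} = 1
g(6) = mex{1} = 0
g(7) = mex{0} = 1
g(8) = mex{1} = 0
g(9) = mex{0} = 1
So g(9) = 1.
Pile C is a plain Nim pile of size 5, so its Grundy value is 5.
For pile D, compute g(0), g(1), … with moves {2, 4, 7}:
k:     0  1  2  3  4  5  6  7  8
g(k):  0  0  1  1  2  2  0  3  1
So g(8) = 1.
The value of a disjunctive sum is the nim-sum of the parts.
Combined value = 18 XOR 1 XOR 5 XOR 1 = 23.

23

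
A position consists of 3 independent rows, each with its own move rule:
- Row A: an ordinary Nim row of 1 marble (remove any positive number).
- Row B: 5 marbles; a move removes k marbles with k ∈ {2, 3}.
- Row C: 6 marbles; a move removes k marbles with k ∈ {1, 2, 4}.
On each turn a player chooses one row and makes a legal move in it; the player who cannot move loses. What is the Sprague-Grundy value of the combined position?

Row A is a plain Nim row of size 1, so its Grundy value is 1.
For row B, compute g(0), g(1), … with moves {2, 3}:
g(0) = mex{} = 0
g(1) = mex{} = 0
g(2) = mex{0} = 1
g(3) = mex{0} = 1
g(4) = mex{0,1} = 2
g(5) = mex{1} = 0
So g(5) = 0.
Grundy values for row C (subtraction set {1, 2, 4}):
g(0) = mex{} = 0
g(1) = mex{0} = 1
g(2) = mex{0,1} = 2
g(3) = mex{1,2} = 0
g(4) = mex{0,2} = 1
g(5) = mex{0,1} = 2
g(6) = mex{1,2} = 0
So g(6) = 0.
The value of a disjunctive sum is the nim-sum of the parts.
Combined value = 1 ⊕ 0 ⊕ 0 = 1.

1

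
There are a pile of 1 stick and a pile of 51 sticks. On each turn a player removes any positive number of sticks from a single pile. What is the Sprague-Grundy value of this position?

50

Nim-sum: 1 ^ 51 = 50.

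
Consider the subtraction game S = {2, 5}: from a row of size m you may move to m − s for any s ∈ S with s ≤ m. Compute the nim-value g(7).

Build the Grundy sequence with g(k) = mex{g(k−s) : s ∈ {2, 5}, s ≤ k}:
g(0) = mex{} = 0
g(1) = mex{} = 0
g(2) = mex{0} = 1
g(3) = mex{0} = 1
g(4) = mex{1} = 0
g(5) = mex{0,1} = 2
g(6) = mex{0} = 1
g(7) = mex{1,2} = 0
So g(7) = 0.

0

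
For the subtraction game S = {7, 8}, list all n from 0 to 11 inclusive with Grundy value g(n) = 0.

Grundy values for subtraction set {7, 8}:
k:     0  1  2  3  4  5  6  7  8  9 10 11
g(k):  0  0  0  0  0  0  0  1  1  1  1  1
The P-positions (g = 0) in 0..11 are 0, 1, 2, 3, 4, 5, 6.

0, 1, 2, 3, 4, 5, 6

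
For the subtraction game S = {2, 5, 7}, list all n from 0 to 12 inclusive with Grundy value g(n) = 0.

Build the Grundy sequence with g(k) = mex{g(k−s) : s ∈ {2, 5, 7}, s ≤ k}:
k:     0  1  2  3  4  5  6  7  8  9 10 11 12
g(k):  0  0  1  1  0  2  1  3  2  2  0  3  1
The P-positions (g = 0) in 0..12 are 0, 1, 4, 10.

0, 1, 4, 10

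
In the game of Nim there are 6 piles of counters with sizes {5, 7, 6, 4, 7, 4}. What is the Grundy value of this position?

3

Bitwise XOR of the heap sizes:
  101  (5)
  111  (7)
  110  (6)
  100  (4)
  111  (7)
  100  (4)
  ---
  011  (3)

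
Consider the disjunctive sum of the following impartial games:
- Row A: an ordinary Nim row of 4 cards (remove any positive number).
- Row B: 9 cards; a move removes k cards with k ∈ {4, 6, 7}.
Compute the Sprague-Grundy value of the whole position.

6

Row A is a plain Nim row of size 4, so its Grundy value is 4.
For row B, compute g(0), g(1), … with moves {4, 6, 7}:
k:     0  1  2  3  4  5  6  7  8  9
g(k):  0  0  0  0  1  1  1  1  2  2
So g(9) = 2.
The value of a disjunctive sum is the nim-sum of the parts.
Combined value = 4 ⊕ 2 = 6.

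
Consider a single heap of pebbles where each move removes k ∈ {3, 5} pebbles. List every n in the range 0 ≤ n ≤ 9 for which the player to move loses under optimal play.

0, 1, 2, 8, 9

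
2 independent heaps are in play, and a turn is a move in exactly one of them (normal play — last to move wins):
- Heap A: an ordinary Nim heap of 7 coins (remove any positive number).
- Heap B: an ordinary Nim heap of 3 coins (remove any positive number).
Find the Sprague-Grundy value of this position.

4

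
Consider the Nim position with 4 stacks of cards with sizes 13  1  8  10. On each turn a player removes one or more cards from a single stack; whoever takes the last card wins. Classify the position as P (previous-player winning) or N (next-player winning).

N-position

Nim-sum: 13 ⊕ 1 ⊕ 8 ⊕ 10 = 14.
The nim-sum is 14 ≠ 0, so this is an N-position: the player to move can win.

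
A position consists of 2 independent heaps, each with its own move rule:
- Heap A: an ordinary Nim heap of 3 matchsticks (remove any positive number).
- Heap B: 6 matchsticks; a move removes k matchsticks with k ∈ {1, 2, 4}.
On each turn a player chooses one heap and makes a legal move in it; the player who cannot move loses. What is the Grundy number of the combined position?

Heap A is a plain Nim heap of size 3, so its Grundy value is 3.
Grundy values for heap B (subtraction set {1, 2, 4}):
k:     0  1  2  3  4  5  6
g(k):  0  1  2  0  1  2  0
So g(6) = 0.
By the Sprague-Grundy theorem, the Grundy value of a sum of independent games is the XOR of the component values.
Combined value = 3 ⊕ 0 = 3.

3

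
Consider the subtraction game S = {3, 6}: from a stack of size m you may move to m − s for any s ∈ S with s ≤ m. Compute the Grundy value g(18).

0

Grundy values for subtraction set {3, 6}:
k:     0  1  2  3  4  5  6  7  8  9 10 11 12 13 14 15 16 17 18
g(k):  0  0  0  1  1  1  2  2  2  0  0  0  1  1  1  2  2  2  0
So g(18) = 0.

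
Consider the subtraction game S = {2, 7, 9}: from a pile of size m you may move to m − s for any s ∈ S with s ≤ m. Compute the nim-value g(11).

3

Compute g(0), g(1), … for moves {2, 7, 9}:
k:     0  1  2  3  4  5  6  7  8  9 10 11
g(k):  0  0  1  1  0  0  1  1  2  2  3  3
So g(11) = 3.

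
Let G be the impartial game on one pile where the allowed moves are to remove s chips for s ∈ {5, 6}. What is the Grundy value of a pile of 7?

1

Build the Grundy sequence with g(k) = mex{g(k−s) : s ∈ {5, 6}, s ≤ k}:
k:     0  1  2  3  4  5  6  7
g(k):  0  0  0  0  0  1  1  1
So g(7) = 1.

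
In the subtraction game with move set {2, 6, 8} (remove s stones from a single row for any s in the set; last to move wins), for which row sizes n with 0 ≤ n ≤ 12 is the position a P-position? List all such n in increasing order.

0, 1, 4, 5

Grundy values for subtraction set {2, 6, 8}:
k:     0  1  2  3  4  5  6  7  8  9 10 11 12
g(k):  0  0  1  1  0  0  1  1  2  2  3  3  2
The P-positions (g = 0) in 0..12 are 0, 1, 4, 5.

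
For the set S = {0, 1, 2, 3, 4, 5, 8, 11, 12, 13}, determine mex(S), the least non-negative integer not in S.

6

The values 0, 1, 2, 3, 4, 5 are all present; 6 is the first non-negative integer missing from the set.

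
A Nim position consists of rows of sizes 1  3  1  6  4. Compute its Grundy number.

Nim-sum: 1 ^ 3 ^ 1 ^ 6 ^ 4 = 1.

1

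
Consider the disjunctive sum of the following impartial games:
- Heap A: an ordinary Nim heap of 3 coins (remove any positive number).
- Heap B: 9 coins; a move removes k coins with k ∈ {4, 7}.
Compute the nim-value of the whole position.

1

Heap A is a plain Nim heap of size 3, so its Grundy value is 3.
Build the Grundy sequence for heap B with g(k) = mex{g(k−s) : s ∈ {4, 7}, s ≤ k}:
g(0) = mex{} = 0
g(1) = mex{} = 0
g(2) = mex{} = 0
g(3) = mex{} = 0
g(4) = mex{0} = 1
g(5) = mex{0} = 1
g(6) = mex{0} = 1
g(7) = mex{0} = 1
g(8) = mex{0,1} = 2
g(9) = mex{0,1} = 2
So g(9) = 2.
By the Sprague-Grundy theorem, the Grundy value of a sum of independent games is the XOR of the component values.
Combined value = 3 XOR 2 = 1.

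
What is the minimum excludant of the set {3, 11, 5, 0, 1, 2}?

4

The values 0, 1, 2, 3 are all present; 4 is the first non-negative integer missing from the set.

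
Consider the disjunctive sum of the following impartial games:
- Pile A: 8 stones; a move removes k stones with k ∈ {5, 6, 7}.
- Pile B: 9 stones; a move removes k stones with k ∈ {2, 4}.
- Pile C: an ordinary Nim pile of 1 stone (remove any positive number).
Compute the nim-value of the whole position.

Grundy values for pile A (subtraction set {5, 6, 7}):
k:     0  1  2  3  4  5  6  7  8
g(k):  0  0  0  0  0  1  1  1  1
So g(8) = 1.
Build the Grundy sequence for pile B with g(k) = mex{g(k−s) : s ∈ {2, 4}, s ≤ k}:
k:     0  1  2  3  4  5  6  7  8  9
g(k):  0  0  1  1  2  2  0  0  1  1
So g(9) = 1.
Pile C is a plain Nim pile of size 1, so its Grundy value is 1.
By the Sprague-Grundy theorem, the Grundy value of a sum of independent games is the XOR of the component values.
Combined value = 1 XOR 1 XOR 1 = 1.

1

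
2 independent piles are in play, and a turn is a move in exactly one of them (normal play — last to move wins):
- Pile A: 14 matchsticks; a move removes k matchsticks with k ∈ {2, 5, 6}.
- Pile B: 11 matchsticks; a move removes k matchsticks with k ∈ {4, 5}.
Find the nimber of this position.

1

For pile A, compute g(0), g(1), … with moves {2, 5, 6}:
k:     0  1  2  3  4  5  6  7  8  9 10 11 12 13 14
g(k):  0  0  1  1  0  2  1  3  0  2  1  0  0  1  1
So g(14) = 1.
Build the Grundy sequence for pile B with g(k) = mex{g(k−s) : s ∈ {4, 5}, s ≤ k}:
g(0) = mex{} = 0
g(1) = mex{} = 0
g(2) = mex{} = 0
g(3) = mex{} = 0
g(4) = mex{0} = 1
g(5) = mex{0} = 1
g(6) = mex{0} = 1
g(7) = mex{0} = 1
g(8) = mex{0,1} = 2
g(9) = mex{1} = 0
g(10) = mex{1} = 0
g(11) = mex{1} = 0
So g(11) = 0.
By the Sprague-Grundy theorem, the Grundy value of a sum of independent games is the XOR of the component values.
Combined value = 1 ⊕ 0 = 1.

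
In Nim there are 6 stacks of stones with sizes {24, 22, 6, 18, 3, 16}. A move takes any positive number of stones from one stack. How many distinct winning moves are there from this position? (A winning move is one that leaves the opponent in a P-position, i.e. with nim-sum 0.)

1

Bitwise XOR of the heap sizes:
  11000  (24)
  10110  (22)
  00110  (6)
  10010  (18)
  00011  (3)
  10000  (16)
  -----
  01001  (9)
The overall nim-sum is X = 9. A stack of size p has a winning move iff p XOR X < p (reduce it to p XOR X).
  24: 24 XOR 9 = 17 < 24 — winning move (to 17).
  22: 22 XOR 9 = 31 ≥ 22 — no move.
  6: 6 XOR 9 = 15 ≥ 6 — no move.
  18: 18 XOR 9 = 27 ≥ 18 — no move.
  3: 3 XOR 9 = 10 ≥ 3 — no move.
  16: 16 XOR 9 = 25 ≥ 16 — no move.
That gives 1 winning move.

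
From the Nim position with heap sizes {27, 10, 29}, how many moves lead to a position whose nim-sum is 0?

In binary:
  11011  (27)
  01010  (10)
  11101  (29)
  -----
  01100  (12)
The overall nim-sum is X = 12. A heap of size p has a winning move iff p XOR X < p (reduce it to p XOR X).
  27: 27 XOR 12 = 23 < 27 — winning move (to 23).
  10: 10 XOR 12 = 6 < 10 — winning move (to 6).
  29: 29 XOR 12 = 17 < 29 — winning move (to 17).
That gives 3 winning moves.

3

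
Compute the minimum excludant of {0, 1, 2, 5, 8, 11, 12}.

The values 0, 1, 2 are all present; 3 is the first non-negative integer missing from the set.

3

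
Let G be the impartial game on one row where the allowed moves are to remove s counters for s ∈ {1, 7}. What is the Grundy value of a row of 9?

Build the Grundy sequence with g(k) = mex{g(k−s) : s ∈ {1, 7}, s ≤ k}:
k:     0  1  2  3  4  5  6  7  8  9
g(k):  0  1  0  1  0  1  0  1  0  1
So g(9) = 1.

1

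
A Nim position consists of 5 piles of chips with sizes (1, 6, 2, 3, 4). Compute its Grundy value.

In binary:
  001  (1)
  110  (6)
  010  (2)
  011  (3)
  100  (4)
  ---
  010  (2)

2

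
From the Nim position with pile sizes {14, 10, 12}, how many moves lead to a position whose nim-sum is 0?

Nim-sum: 14 ⊕ 10 ⊕ 12 = 8.
The overall nim-sum is X = 8. A pile of size p has a winning move iff p XOR X < p (reduce it to p XOR X).
  14: 14 XOR 8 = 6 < 14 — winning move (to 6).
  10: 10 XOR 8 = 2 < 10 — winning move (to 2).
  12: 12 XOR 8 = 4 < 12 — winning move (to 4).
That gives 3 winning moves.

3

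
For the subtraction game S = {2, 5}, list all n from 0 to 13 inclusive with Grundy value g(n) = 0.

0, 1, 4, 7, 8, 11

Build the Grundy sequence with g(k) = mex{g(k−s) : s ∈ {2, 5}, s ≤ k}:
k:     0  1  2  3  4  5  6  7  8  9 10 11 12 13
g(k):  0  0  1  1  0  2  1  0  0  1  1  0  2  1
The P-positions (g = 0) in 0..13 are 0, 1, 4, 7, 8, 11.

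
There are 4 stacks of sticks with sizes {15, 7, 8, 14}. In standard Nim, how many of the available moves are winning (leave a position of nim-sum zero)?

In binary:
  1111  (15)
  0111  (7)
  1000  (8)
  1110  (14)
  ----
  1110  (14)
The overall nim-sum is X = 14. A stack of size p has a winning move iff p XOR X < p (reduce it to p XOR X).
  15: 15 XOR 14 = 1 < 15 — winning move (to 1).
  7: 7 XOR 14 = 9 ≥ 7 — no move.
  8: 8 XOR 14 = 6 < 8 — winning move (to 6).
  14: 14 XOR 14 = 0 < 14 — winning move (to 0).
That gives 3 winning moves.

3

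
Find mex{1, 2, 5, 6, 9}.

0

0 is not in the set, so the mex is 0.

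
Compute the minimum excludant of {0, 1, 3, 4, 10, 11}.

The values 0, 1 are all present; 2 is the first non-negative integer missing from the set.

2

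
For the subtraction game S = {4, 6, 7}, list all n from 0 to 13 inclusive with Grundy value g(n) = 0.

Compute g(0), g(1), … for moves {4, 6, 7}:
g(0) = mex{} = 0
g(1) = mex{} = 0
g(2) = mex{} = 0
g(3) = mex{} = 0
g(4) = mex{0} = 1
g(5) = mex{0} = 1
g(6) = mex{0} = 1
g(7) = mex{0} = 1
g(8) = mex{0,1} = 2
g(9) = mex{0,1} = 2
g(10) = mex{0,1} = 2
g(11) = mex{1} = 0
g(12) = mex{1,2} = 0
g(13) = mex{1,2} = 0
The P-positions (g = 0) in 0..13 are 0, 1, 2, 3, 11, 12, 13.

0, 1, 2, 3, 11, 12, 13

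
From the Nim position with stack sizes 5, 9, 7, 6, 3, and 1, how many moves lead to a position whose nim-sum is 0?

1

Compute the nim-sum pairwise:
5 ^ 9 = 12
12 ^ 7 = 11
11 ^ 6 = 13
13 ^ 3 = 14
14 ^ 1 = 15
The overall nim-sum is X = 15. A stack of size p has a winning move iff p XOR X < p (reduce it to p XOR X).
  5: 5 XOR 15 = 10 ≥ 5 — no move.
  9: 9 XOR 15 = 6 < 9 — winning move (to 6).
  7: 7 XOR 15 = 8 ≥ 7 — no move.
  6: 6 XOR 15 = 9 ≥ 6 — no move.
  3: 3 XOR 15 = 12 ≥ 3 — no move.
  1: 1 XOR 15 = 14 ≥ 1 — no move.
That gives 1 winning move.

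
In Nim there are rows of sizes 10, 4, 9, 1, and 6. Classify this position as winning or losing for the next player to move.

Losing position

Bitwise XOR of the heap sizes:
  1010  (10)
  0100  (4)
  1001  (9)
  0001  (1)
  0110  (6)
  ----
  0000  (0)
The nim-sum is 0, so this is a P-position: the player to move is in a losing position under optimal play.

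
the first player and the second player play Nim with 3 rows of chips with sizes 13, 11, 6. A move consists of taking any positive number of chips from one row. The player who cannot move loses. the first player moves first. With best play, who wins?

Write each in binary and XOR column by column:
  1101  (13)
  1011  (11)
  0110  (6)
  ----
  0000  (0)
The nim-sum is 0, so this is a P-position: the player to move is in a losing position under optimal play; the first player is about to move from it and so loses — the second player wins.

the second player wins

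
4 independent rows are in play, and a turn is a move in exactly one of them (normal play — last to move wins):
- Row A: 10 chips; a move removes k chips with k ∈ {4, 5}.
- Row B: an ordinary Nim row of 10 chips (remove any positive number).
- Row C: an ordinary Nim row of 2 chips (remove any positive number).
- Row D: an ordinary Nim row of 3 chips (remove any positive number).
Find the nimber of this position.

Build the Grundy sequence for row A with g(k) = mex{g(k−s) : s ∈ {4, 5}, s ≤ k}:
k:     0  1  2  3  4  5  6  7  8  9 10
g(k):  0  0  0  0  1  1  1  1  2  0  0
So g(10) = 0.
Row B is a plain Nim row of size 10, so its Grundy value is 10.
Row C is a plain Nim row of size 2, so its Grundy value is 2.
Row D is a plain Nim row of size 3, so its Grundy value is 3.
By the Sprague-Grundy theorem, the Grundy value of a sum of independent games is the XOR of the component values.
Combined value = 0 XOR 10 XOR 2 XOR 3 = 11.

11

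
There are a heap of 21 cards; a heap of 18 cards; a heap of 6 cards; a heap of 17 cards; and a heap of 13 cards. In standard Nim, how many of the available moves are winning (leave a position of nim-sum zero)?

Compute the nim-sum pairwise:
21 XOR 18 = 7
7 XOR 6 = 1
1 XOR 17 = 16
16 XOR 13 = 29
The overall nim-sum is X = 29. A heap of size p has a winning move iff p XOR X < p (reduce it to p XOR X).
  21: 21 XOR 29 = 8 < 21 — winning move (to 8).
  18: 18 XOR 29 = 15 < 18 — winning move (to 15).
  6: 6 XOR 29 = 27 ≥ 6 — no move.
  17: 17 XOR 29 = 12 < 17 — winning move (to 12).
  13: 13 XOR 29 = 16 ≥ 13 — no move.
That gives 3 winning moves.

3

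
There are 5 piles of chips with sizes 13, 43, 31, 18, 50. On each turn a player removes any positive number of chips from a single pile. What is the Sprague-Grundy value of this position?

25

Write each in binary and XOR column by column:
  001101  (13)
  101011  (43)
  011111  (31)
  010010  (18)
  110010  (50)
  ------
  011001  (25)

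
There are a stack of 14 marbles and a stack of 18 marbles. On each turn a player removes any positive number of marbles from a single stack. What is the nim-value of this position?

28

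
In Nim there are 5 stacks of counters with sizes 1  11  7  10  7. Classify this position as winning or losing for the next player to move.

Losing position

Compute the nim-sum pairwise:
1 XOR 11 = 10
10 XOR 7 = 13
13 XOR 10 = 7
7 XOR 7 = 0
The nim-sum is 0, so this is a P-position: the player to move is in a losing position under optimal play.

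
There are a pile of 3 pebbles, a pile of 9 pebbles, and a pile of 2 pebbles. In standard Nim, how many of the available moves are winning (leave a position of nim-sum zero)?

Write each in binary and XOR column by column:
  0011  (3)
  1001  (9)
  0010  (2)
  ----
  1000  (8)
The overall nim-sum is X = 8. A pile of size p has a winning move iff p XOR X < p (reduce it to p XOR X).
  3: 3 XOR 8 = 11 ≥ 3 — no move.
  9: 9 XOR 8 = 1 < 9 — winning move (to 1).
  2: 2 XOR 8 = 10 ≥ 2 — no move.
That gives 1 winning move.

1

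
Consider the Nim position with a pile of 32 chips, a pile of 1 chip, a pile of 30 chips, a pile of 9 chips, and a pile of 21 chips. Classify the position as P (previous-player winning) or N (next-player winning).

Compute the nim-sum pairwise:
32 ⊕ 1 = 33
33 ⊕ 30 = 63
63 ⊕ 9 = 54
54 ⊕ 21 = 35
The nim-sum is 35 ≠ 0, so this is an N-position: the player to move can win.

N-position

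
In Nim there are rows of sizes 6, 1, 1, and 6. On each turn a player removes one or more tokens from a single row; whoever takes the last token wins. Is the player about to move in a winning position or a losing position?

Compute the nim-sum pairwise:
6 ⊕ 1 = 7
7 ⊕ 1 = 6
6 ⊕ 6 = 0
The nim-sum is 0, so this is a P-position: the player to move is in a losing position under optimal play.

Losing position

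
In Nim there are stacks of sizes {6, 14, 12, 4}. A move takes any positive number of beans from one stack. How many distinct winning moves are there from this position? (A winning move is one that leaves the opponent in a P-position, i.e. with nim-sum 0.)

0

Nim-sum: 6 XOR 14 XOR 12 XOR 4 = 0.
The nim-sum is already 0, so every move leaves a nonzero nim-sum — there are no winning moves.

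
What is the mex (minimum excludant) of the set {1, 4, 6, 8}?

0 is not in the set, so the mex is 0.

0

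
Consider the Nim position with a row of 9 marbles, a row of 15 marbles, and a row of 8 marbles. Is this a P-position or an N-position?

Compute the nim-sum pairwise:
9 ^ 15 = 6
6 ^ 8 = 14
The nim-sum is 14 ≠ 0, so this is an N-position: the player to move can win.

N-position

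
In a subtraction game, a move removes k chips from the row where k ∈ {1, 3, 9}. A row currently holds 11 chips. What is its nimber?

1

Compute g(0), g(1), … for moves {1, 3, 9}:
k:     0  1  2  3  4  5  6  7  8  9 10 11
g(k):  0  1  0  1  0  1  0  1  0  1  0  1
So g(11) = 1.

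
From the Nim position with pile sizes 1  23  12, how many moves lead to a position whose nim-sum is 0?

1

Nim-sum: 1 XOR 23 XOR 12 = 26.
The overall nim-sum is X = 26. A pile of size p has a winning move iff p XOR X < p (reduce it to p XOR X).
  1: 1 XOR 26 = 27 ≥ 1 — no move.
  23: 23 XOR 26 = 13 < 23 — winning move (to 13).
  12: 12 XOR 26 = 22 ≥ 12 — no move.
That gives 1 winning move.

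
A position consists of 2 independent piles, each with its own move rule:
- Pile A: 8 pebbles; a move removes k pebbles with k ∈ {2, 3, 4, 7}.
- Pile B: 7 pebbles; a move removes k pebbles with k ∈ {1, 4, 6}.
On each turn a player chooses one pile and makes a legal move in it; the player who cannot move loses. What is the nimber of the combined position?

1

Build the Grundy sequence for pile A with g(k) = mex{g(k−s) : s ∈ {2, 3, 4, 7}, s ≤ k}:
g(0) = mex{} = 0
g(1) = mex{} = 0
g(2) = mex{0} = 1
g(3) = mex{0} = 1
g(4) = mex{0,1} = 2
g(5) = mex{0,1} = 2
g(6) = mex{1,2} = 0
g(7) = mex{0,1,2} = 3
g(8) = mex{0,2} = 1
So g(8) = 1.
Build the Grundy sequence for pile B with g(k) = mex{g(k−s) : s ∈ {1, 4, 6}, s ≤ k}:
k:     0  1  2  3  4  5  6  7
g(k):  0  1  0  1  2  0  1  0
So g(7) = 0.
The value of a disjunctive sum is the nim-sum of the parts.
Combined value = 1 XOR 0 = 1.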